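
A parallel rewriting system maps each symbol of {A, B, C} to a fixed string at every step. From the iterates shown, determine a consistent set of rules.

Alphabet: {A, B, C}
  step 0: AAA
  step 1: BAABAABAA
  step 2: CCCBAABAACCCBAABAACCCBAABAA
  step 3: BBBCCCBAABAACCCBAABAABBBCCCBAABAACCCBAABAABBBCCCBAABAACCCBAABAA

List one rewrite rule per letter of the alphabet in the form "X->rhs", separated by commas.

  step 2 ⇒ step 3: CCCBAABAACCCBAABAACCCBAABAA ⇒ B·B·B·CCC·BAA·BAA·CCC·BAA·BAA·B·B·B·CCC·BAA·BAA·CCC·BAA·BAA·B·B·B·CCC·BAA·BAA·CCC·BAA·BAA
    A ↦ BAA
    B ↦ CCC
    C ↦ B

A->BAA, B->CCC, C->B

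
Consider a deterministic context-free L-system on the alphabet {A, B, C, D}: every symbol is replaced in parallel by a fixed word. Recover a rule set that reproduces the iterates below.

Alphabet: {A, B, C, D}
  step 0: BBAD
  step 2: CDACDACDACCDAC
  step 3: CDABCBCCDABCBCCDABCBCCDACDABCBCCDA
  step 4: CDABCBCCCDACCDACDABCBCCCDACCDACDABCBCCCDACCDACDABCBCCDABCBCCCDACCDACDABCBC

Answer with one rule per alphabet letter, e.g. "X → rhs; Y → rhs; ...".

A->CBC, B->C, C->CDA, D->B

  step 3 ⇒ step 4: CDABCBCCDABCBCCDABCBCCDACDABCBCCDA ⇒ CDA·B·CBC·C·CDA·C·CDA·CDA·B·CBC·C·CDA·C·CDA·CDA·B·CBC·C·CDA·C·CDA·CDA·B·CBC·CDA·B·CBC·C·CDA·C·CDA·CDA·B·CBC
    A ↦ CBC
    B ↦ C
    C ↦ CDA
    D ↦ B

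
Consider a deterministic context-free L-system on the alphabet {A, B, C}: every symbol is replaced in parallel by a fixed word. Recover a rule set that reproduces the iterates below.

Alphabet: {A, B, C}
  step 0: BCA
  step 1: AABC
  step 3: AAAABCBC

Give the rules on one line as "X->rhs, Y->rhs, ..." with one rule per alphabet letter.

  step 0 ⇒ step 1: BCA ⇒ A·A·BC
    A ↦ BC
    B ↦ A
    C ↦ A

A->BC, B->A, C->A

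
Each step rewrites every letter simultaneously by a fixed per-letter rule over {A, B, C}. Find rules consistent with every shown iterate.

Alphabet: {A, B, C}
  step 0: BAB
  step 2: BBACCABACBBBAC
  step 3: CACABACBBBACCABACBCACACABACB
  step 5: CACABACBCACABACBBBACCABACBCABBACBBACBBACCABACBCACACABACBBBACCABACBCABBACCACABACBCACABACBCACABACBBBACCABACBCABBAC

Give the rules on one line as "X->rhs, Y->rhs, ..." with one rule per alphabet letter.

  step 2 ⇒ step 3: BBACCABACBBBAC ⇒ CA·CA·BAC·B·B·BAC·CA·BAC·B·CA·CA·CA·BAC·B
    A ↦ BAC
    B ↦ CA
    C ↦ B

A->BAC, B->CA, C->B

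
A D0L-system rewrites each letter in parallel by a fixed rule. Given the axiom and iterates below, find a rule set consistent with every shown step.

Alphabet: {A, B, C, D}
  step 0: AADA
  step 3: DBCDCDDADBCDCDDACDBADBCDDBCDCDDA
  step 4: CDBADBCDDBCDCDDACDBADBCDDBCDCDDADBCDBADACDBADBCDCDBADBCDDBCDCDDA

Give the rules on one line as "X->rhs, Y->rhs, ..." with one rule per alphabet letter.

A->DA, B->BA, C->DB, D->CD

  step 3 ⇒ step 4: DBCDCDDADBCDCDDACDBADBCDDBCDCDDA ⇒ CD·BA·DB·CD·DB·CD·CD·DA·CD·BA·DB·CD·DB·CD·CD·DA·DB·CD·BA·DA·CD·BA·DB·CD·CD·BA·DB·CD·DB·CD·CD·DA
    A ↦ DA
    B ↦ BA
    C ↦ DB
    D ↦ CD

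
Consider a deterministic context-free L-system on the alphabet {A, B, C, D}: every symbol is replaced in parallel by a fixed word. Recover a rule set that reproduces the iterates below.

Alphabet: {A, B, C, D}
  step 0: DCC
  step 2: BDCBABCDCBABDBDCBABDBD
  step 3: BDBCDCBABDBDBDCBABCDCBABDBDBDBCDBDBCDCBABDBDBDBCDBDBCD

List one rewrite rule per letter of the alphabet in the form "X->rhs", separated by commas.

  step 2 ⇒ step 3: BDCBABCDCBABDBDCBABDBD ⇒ BD·BCD·CBA·BD·BD·BD·CBA·BCD·CBA·BD·BD·BD·BCD·BD·BCD·CBA·BD·BD·BD·BCD·BD·BCD
    A ↦ BD
    B ↦ BD
    C ↦ CBA
    D ↦ BCD

A->BD, B->BD, C->CBA, D->BCD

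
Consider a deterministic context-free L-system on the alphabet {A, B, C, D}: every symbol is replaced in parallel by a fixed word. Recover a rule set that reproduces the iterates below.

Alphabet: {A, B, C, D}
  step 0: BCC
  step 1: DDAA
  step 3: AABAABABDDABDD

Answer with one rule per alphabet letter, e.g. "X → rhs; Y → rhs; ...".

A->AB, B->DD, C->A, D->CA

  step 0 ⇒ step 1: BCC ⇒ DD·A·A
    B ↦ DD
    C ↦ A
    A ↦ AB  (constrained at step 1)
    D ↦ CA  (constrained at step 1)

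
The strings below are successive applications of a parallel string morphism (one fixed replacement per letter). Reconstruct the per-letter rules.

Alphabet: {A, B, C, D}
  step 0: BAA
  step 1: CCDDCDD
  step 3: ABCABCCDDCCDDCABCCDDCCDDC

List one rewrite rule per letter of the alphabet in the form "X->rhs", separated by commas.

A->CDD, B->C, C->DB, D->AB

  step 0 ⇒ step 1: BAA ⇒ C·CDD·CDD
    A ↦ CDD
    B ↦ C
    C ↦ DB  (constrained at step 1)
    D ↦ AB  (constrained at step 1)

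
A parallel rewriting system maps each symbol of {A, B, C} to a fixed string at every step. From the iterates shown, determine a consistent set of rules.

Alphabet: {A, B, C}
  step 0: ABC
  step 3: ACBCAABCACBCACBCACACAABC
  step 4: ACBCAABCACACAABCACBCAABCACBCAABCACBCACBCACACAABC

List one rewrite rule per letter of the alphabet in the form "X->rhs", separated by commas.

  step 3 ⇒ step 4: ACBCAABCACBCACBCACACAABC ⇒ AC·BC·AA·BC·AC·AC·AA·BC·AC·BC·AA·BC·AC·BC·AA·BC·AC·BC·AC·BC·AC·AC·AA·BC
    A ↦ AC
    B ↦ AA
    C ↦ BC

A->AC, B->AA, C->BC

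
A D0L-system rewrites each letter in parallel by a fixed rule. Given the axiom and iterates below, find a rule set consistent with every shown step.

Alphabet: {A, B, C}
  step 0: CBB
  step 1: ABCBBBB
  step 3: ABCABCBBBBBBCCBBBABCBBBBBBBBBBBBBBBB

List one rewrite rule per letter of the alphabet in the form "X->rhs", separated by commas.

A->CCB, B->BB, C->ABC

  step 0 ⇒ step 1: CBB ⇒ ABC·BB·BB
    B ↦ BB
    C ↦ ABC
    A ↦ CCB  (constrained at step 1)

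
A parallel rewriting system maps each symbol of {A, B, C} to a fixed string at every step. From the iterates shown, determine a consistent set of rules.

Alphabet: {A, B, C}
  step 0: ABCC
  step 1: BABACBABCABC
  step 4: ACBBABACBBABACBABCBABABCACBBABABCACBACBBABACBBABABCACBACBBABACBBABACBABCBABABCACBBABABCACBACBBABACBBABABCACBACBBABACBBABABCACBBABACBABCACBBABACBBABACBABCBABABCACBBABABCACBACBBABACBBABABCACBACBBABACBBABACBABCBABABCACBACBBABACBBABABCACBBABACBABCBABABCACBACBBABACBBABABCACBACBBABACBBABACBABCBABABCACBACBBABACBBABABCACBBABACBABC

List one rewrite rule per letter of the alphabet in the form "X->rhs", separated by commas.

A->BAB, B->ACB, C->ABC

  step 0 ⇒ step 1: ABCC ⇒ BAB·ACB·ABC·ABC
    A ↦ BAB
    B ↦ ACB
    C ↦ ABC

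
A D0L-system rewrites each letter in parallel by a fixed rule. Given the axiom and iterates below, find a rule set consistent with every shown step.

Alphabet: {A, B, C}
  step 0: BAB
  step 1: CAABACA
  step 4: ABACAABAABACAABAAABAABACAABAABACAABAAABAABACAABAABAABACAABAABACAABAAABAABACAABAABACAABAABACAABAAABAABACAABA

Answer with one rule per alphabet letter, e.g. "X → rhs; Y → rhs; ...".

A->ABA, B->CA, C->A

  step 0 ⇒ step 1: BAB ⇒ CA·ABA·CA
    A ↦ ABA
    B ↦ CA
    C ↦ A  (constrained at step 1)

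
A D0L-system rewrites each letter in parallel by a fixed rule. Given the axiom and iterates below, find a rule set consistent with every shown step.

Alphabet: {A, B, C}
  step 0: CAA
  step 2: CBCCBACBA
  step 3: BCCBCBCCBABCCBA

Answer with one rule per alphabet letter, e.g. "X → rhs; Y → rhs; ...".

  step 2 ⇒ step 3: CBCCBACBA ⇒ BC·C·BC·BC·C·BA·BC·C·BA
    A ↦ BA
    B ↦ C
    C ↦ BC

A->BA, B->C, C->BC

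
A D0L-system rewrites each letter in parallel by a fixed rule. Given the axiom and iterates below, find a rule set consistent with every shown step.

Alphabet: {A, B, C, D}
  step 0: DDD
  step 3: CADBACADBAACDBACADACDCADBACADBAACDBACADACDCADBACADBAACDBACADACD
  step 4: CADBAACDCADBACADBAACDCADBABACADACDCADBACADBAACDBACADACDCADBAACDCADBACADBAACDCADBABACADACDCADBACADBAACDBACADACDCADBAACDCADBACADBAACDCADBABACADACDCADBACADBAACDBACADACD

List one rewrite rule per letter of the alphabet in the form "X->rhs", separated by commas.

A->BA, B->CAD, C->CAD, D->ACD

  step 3 ⇒ step 4: CADBACADBAACDBACADACDCADBACADBAACDBACADACDCADBACADBAACDBACADACD ⇒ CAD·BA·ACD·CAD·BA·CAD·BA·ACD·CAD·BA·BA·CAD·ACD·CAD·BA·CAD·BA·ACD·BA·CAD·ACD·CAD·BA·ACD·CAD·BA·CAD·BA·ACD·CAD·BA·BA·CAD·ACD·CAD·BA·CAD·BA·ACD·BA·CAD·ACD·CAD·BA·ACD·CAD·BA·CAD·BA·ACD·CAD·BA·BA·CAD·ACD·CAD·BA·CAD·BA·ACD·BA·CAD·ACD
    A ↦ BA
    B ↦ CAD
    C ↦ CAD
    D ↦ ACD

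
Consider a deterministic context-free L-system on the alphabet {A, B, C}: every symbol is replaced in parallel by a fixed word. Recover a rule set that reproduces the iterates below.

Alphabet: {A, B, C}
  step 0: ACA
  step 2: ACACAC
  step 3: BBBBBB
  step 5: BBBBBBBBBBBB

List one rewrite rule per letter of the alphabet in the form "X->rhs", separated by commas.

A->B, B->AC, C->B

  step 2 ⇒ step 3: ACACAC ⇒ B·B·B·B·B·B
    A ↦ B
    C ↦ B
    B ↦ AC  (constrained at step 3)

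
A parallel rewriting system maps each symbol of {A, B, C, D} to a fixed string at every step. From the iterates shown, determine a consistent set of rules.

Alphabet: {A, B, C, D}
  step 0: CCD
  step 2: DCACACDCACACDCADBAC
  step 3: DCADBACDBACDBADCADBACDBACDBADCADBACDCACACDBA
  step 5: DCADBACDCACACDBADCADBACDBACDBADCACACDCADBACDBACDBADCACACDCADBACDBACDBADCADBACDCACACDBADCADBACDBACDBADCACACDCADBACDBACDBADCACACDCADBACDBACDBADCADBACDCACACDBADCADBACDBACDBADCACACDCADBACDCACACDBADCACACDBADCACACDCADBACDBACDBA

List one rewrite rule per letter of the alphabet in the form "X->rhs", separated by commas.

A->C, B->CA, C->DBA, D->DCA

  step 2 ⇒ step 3: DCACACDCACACDCADBAC ⇒ DCA·DBA·C·DBA·C·DBA·DCA·DBA·C·DBA·C·DBA·DCA·DBA·C·DCA·CA·C·DBA
    A ↦ C
    B ↦ CA
    C ↦ DBA
    D ↦ DCA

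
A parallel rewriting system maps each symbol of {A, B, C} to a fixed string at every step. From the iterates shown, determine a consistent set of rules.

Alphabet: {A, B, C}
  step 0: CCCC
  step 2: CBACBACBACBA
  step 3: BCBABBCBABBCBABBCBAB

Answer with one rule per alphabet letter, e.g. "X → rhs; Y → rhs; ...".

  step 2 ⇒ step 3: CBACBACBACBA ⇒ B·CBA·B·B·CBA·B·B·CBA·B·B·CBA·B
    A ↦ B
    B ↦ CBA
    C ↦ B

A->B, B->CBA, C->B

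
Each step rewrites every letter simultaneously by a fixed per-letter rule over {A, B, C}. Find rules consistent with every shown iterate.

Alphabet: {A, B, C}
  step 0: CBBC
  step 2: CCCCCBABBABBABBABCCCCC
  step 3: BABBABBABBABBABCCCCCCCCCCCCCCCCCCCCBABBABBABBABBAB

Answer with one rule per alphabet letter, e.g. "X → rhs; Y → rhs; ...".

A->C, B->CC, C->BAB

  step 2 ⇒ step 3: CCCCCBABBABBABBABCCCCC ⇒ BAB·BAB·BAB·BAB·BAB·CC·C·CC·CC·C·CC·CC·C·CC·CC·C·CC·BAB·BAB·BAB·BAB·BAB
    A ↦ C
    B ↦ CC
    C ↦ BAB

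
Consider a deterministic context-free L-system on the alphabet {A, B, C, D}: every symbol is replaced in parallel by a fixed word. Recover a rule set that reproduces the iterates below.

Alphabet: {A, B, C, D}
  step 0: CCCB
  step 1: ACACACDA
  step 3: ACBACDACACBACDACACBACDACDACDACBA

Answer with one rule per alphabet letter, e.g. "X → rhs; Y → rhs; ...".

A->CD, B->DA, C->AC, D->BA

  step 0 ⇒ step 1: CCCB ⇒ AC·AC·AC·DA
    B ↦ DA
    C ↦ AC
    A ↦ CD  (constrained at step 1)
    D ↦ BA  (constrained at step 1)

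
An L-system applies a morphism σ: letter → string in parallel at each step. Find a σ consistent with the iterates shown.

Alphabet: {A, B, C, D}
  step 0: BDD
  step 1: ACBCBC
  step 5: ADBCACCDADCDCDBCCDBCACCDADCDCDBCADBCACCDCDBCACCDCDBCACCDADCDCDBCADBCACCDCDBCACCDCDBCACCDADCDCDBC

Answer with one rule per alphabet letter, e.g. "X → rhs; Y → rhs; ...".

A->AD, B->AC, C->CD, D->BC

  step 0 ⇒ step 1: BDD ⇒ AC·BC·BC
    B ↦ AC
    D ↦ BC
    A ↦ AD  (constrained at step 1)
    C ↦ CD  (constrained at step 1)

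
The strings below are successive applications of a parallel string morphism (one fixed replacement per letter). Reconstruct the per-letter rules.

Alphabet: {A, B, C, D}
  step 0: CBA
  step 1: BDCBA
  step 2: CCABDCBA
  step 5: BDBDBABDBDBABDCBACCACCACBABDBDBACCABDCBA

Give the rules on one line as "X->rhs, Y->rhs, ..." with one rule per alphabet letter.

  step 1 ⇒ step 2: BDCBA ⇒ C·CA·BD·C·BA
    A ↦ BA
    B ↦ C
    C ↦ BD
    D ↦ CA

A->BA, B->C, C->BD, D->CA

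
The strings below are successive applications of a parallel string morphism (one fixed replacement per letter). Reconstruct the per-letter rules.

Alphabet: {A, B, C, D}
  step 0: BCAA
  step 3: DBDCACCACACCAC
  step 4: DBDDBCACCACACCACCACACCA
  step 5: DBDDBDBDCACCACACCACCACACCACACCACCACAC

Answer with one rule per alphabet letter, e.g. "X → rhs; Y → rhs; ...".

  step 4 ⇒ step 5: DBDDBCACCACACCACCACACCA ⇒ DB·D·DB·DB·D·CA·C·CA·CA·C·CA·C·CA·CA·C·CA·CA·C·CA·C·CA·CA·C
    A ↦ C
    B ↦ D
    C ↦ CA
    D ↦ DB

A->C, B->D, C->CA, D->DB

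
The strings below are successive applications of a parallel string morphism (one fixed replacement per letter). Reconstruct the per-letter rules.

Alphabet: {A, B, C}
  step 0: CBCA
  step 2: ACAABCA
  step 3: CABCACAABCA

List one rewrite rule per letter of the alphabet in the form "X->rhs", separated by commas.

  step 2 ⇒ step 3: ACAABCA ⇒ CA·B·CA·CA·A·B·CA
    A ↦ CA
    B ↦ A
    C ↦ B

A->CA, B->A, C->B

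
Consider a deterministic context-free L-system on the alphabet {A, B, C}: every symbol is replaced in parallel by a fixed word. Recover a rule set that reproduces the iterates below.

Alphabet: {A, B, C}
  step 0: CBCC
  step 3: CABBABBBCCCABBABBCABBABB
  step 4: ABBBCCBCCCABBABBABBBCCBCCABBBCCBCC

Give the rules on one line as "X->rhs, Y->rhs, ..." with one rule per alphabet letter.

A->B, B->C, C->ABB

  step 3 ⇒ step 4: CABBABBBCCCABBABBCABBABB ⇒ ABB·B·C·C·B·C·C·C·ABB·ABB·ABB·B·C·C·B·C·C·ABB·B·C·C·B·C·C
    A ↦ B
    B ↦ C
    C ↦ ABB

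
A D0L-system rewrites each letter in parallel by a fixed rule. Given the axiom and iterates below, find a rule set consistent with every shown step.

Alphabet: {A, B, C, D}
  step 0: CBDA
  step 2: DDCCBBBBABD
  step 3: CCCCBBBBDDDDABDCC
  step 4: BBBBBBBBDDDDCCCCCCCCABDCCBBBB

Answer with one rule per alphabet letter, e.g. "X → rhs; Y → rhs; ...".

  step 3 ⇒ step 4: CCCCBBBBDDDDABDCC ⇒ BB·BB·BB·BB·D·D·D·D·CC·CC·CC·CC·AB·D·CC·BB·BB
    A ↦ AB
    B ↦ D
    C ↦ BB
    D ↦ CC

A->AB, B->D, C->BB, D->CC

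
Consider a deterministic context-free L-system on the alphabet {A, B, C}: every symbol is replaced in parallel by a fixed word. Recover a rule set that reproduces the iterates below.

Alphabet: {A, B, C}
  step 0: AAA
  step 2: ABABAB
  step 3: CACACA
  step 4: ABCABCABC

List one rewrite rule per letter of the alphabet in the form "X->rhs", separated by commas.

A->C, B->A, C->AB

  step 3 ⇒ step 4: CACACA ⇒ AB·C·AB·C·AB·C
    A ↦ C
    C ↦ AB
  step 2 ⇒ step 3: ABABAB ⇒ C·A·C·A·C·A
    B ↦ A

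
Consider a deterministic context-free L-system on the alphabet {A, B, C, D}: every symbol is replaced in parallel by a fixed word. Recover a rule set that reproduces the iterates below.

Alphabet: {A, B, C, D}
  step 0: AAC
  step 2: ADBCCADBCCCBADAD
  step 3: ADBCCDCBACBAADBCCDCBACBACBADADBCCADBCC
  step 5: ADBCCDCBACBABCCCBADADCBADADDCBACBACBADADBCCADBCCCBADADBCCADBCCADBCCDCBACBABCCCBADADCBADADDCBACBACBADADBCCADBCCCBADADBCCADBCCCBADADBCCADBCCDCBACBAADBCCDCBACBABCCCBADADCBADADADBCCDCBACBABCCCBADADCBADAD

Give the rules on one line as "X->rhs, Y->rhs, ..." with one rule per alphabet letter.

  step 2 ⇒ step 3: ADBCCADBCCCBADAD ⇒ AD·BCC·D·CBA·CBA·AD·BCC·D·CBA·CBA·CBA·D·AD·BCC·AD·BCC
    A ↦ AD
    B ↦ D
    C ↦ CBA
    D ↦ BCC

A->AD, B->D, C->CBA, D->BCC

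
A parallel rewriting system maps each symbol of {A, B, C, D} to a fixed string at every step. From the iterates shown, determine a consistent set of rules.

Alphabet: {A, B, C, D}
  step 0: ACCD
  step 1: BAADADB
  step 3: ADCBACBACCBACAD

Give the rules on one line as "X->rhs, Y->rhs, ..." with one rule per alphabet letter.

A->BA, B->C, C->AD, D->B

  step 0 ⇒ step 1: ACCD ⇒ BA·AD·AD·B
    A ↦ BA
    C ↦ AD
    D ↦ B
    B ↦ C  (constrained at step 1)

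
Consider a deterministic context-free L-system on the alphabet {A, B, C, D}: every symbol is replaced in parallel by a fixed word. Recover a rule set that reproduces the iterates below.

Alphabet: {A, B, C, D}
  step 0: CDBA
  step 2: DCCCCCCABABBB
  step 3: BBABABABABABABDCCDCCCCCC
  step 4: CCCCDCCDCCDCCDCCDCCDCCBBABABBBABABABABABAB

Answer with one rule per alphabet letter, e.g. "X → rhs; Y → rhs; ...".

A->D, B->CC, C->AB, D->BB

  step 3 ⇒ step 4: BBABABABABABABDCCDCCCCCC ⇒ CC·CC·D·CC·D·CC·D·CC·D·CC·D·CC·D·CC·BB·AB·AB·BB·AB·AB·AB·AB·AB·AB
    A ↦ D
    B ↦ CC
    C ↦ AB
    D ↦ BB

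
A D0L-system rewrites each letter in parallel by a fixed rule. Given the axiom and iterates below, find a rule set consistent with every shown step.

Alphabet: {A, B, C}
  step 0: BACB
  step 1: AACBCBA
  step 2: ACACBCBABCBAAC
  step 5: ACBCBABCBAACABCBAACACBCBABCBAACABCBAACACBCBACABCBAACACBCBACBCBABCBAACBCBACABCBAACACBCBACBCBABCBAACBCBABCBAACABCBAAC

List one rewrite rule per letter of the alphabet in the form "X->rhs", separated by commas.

A->AC, B->A, C->BCB

  step 1 ⇒ step 2: AACBCBA ⇒ AC·AC·BCB·A·BCB·A·AC
    A ↦ AC
    B ↦ A
    C ↦ BCB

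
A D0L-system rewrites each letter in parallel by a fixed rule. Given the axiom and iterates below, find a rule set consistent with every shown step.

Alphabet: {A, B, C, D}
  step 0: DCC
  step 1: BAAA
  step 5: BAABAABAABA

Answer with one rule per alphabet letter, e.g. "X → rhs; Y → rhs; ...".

  step 0 ⇒ step 1: DCC ⇒ BA·A·A
    C ↦ A
    D ↦ BA
    A ↦ D  (constrained at step 1)
    B ↦ C  (constrained at step 1)

A->D, B->C, C->A, D->BA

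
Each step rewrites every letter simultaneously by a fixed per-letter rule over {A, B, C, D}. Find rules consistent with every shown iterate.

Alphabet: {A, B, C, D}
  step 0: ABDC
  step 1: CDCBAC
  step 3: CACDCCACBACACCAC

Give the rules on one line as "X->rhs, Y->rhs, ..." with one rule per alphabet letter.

A->C, B->DC, C->AC, D->B

  step 0 ⇒ step 1: ABDC ⇒ C·DC·B·AC
    A ↦ C
    B ↦ DC
    C ↦ AC
    D ↦ B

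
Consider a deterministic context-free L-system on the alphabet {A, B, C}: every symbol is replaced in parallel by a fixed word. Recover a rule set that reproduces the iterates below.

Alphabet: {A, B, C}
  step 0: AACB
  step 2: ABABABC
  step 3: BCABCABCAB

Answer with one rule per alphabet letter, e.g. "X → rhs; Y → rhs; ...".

A->BC, B->A, C->B

  step 2 ⇒ step 3: ABABABC ⇒ BC·A·BC·A·BC·A·B
    A ↦ BC
    B ↦ A
    C ↦ B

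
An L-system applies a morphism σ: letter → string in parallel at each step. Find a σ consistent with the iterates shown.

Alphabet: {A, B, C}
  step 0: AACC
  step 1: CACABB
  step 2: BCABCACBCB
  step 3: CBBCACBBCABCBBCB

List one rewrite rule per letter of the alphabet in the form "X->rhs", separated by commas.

  step 2 ⇒ step 3: BCABCACBCB ⇒ CB·B·CA·CB·B·CA·B·CB·B·CB
    A ↦ CA
    B ↦ CB
    C ↦ B

A->CA, B->CB, C->B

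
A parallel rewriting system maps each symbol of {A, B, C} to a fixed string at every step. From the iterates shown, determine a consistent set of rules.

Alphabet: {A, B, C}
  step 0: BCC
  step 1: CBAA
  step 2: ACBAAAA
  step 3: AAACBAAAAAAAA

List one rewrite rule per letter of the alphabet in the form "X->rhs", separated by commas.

A->AA, B->CB, C->A

  step 2 ⇒ step 3: ACBAAAA ⇒ AA·A·CB·AA·AA·AA·AA
    A ↦ AA
    B ↦ CB
    C ↦ A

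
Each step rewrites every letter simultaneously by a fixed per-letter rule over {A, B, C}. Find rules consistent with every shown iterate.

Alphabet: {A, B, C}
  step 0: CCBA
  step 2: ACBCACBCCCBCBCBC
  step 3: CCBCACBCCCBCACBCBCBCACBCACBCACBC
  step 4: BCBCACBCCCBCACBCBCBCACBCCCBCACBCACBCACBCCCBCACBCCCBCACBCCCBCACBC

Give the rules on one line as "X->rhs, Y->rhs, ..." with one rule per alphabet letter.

A->CC, B->AC, C->BC

  step 3 ⇒ step 4: CCBCACBCCCBCACBCBCBCACBCACBCACBC ⇒ BC·BC·AC·BC·CC·BC·AC·BC·BC·BC·AC·BC·CC·BC·AC·BC·AC·BC·AC·BC·CC·BC·AC·BC·CC·BC·AC·BC·CC·BC·AC·BC
    A ↦ CC
    B ↦ AC
    C ↦ BC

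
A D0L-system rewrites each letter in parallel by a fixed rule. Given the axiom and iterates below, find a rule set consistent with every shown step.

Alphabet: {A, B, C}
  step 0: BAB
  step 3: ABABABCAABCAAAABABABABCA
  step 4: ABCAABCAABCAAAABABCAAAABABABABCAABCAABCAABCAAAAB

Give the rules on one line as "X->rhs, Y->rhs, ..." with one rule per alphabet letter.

A->AB, B->CA, C->AA

  step 3 ⇒ step 4: ABABABCAABCAAAABABABABCA ⇒ AB·CA·AB·CA·AB·CA·AA·AB·AB·CA·AA·AB·AB·AB·AB·CA·AB·CA·AB·CA·AB·CA·AA·AB
    A ↦ AB
    B ↦ CA
    C ↦ AA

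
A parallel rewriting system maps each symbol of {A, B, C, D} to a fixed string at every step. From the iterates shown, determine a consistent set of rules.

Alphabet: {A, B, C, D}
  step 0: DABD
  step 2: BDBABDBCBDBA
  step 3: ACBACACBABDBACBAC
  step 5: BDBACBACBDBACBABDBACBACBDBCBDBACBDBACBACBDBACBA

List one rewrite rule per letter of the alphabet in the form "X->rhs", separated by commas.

A->C, B->A, C->BDB, D->CB

  step 2 ⇒ step 3: BDBABDBCBDBA ⇒ A·CB·A·C·A·CB·A·BDB·A·CB·A·C
    A ↦ C
    B ↦ A
    C ↦ BDB
    D ↦ CB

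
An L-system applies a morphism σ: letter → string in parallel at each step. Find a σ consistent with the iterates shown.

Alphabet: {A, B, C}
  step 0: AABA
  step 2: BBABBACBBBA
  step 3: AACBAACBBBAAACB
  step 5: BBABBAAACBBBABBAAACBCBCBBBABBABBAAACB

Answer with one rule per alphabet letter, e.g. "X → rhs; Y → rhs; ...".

  step 2 ⇒ step 3: BBABBACBBBA ⇒ A·A·CB·A·A·CB·BB·A·A·A·CB
    A ↦ CB
    B ↦ A
    C ↦ BB

A->CB, B->A, C->BB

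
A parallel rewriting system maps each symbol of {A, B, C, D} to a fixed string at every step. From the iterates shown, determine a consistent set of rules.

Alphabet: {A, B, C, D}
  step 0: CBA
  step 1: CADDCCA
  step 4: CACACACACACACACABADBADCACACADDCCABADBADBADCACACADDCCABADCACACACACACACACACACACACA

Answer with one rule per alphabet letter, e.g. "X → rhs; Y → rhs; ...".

  step 0 ⇒ step 1: CBA ⇒ CA·DDC·CA
    A ↦ CA
    B ↦ DDC
    C ↦ CA
    D ↦ BAD  (constrained at step 1)

A->CA, B->DDC, C->CA, D->BAD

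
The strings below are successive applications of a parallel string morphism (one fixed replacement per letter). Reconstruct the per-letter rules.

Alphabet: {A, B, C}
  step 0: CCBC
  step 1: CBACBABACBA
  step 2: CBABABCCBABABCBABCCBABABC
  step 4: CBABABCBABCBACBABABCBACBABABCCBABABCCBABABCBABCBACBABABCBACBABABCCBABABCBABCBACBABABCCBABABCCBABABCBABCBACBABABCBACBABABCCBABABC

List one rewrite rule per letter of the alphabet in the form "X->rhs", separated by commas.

A->BC, B->BA, C->CBA

  step 1 ⇒ step 2: CBACBABACBA ⇒ CBA·BA·BC·CBA·BA·BC·BA·BC·CBA·BA·BC
    A ↦ BC
    B ↦ BA
    C ↦ CBA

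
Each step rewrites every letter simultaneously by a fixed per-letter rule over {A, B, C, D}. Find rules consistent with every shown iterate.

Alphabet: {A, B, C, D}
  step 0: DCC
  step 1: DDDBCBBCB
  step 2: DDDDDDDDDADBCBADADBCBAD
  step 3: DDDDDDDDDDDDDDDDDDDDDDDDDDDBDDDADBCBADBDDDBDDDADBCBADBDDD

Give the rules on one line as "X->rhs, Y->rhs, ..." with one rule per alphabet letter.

  step 2 ⇒ step 3: DDDDDDDDDADBCBADADBCBAD ⇒ DDD·DDD·DDD·DDD·DDD·DDD·DDD·DDD·DDD·B·DDD·AD·BCB·AD·B·DDD·B·DDD·AD·BCB·AD·B·DDD
    A ↦ B
    B ↦ AD
    C ↦ BCB
    D ↦ DDD

A->B, B->AD, C->BCB, D->DDD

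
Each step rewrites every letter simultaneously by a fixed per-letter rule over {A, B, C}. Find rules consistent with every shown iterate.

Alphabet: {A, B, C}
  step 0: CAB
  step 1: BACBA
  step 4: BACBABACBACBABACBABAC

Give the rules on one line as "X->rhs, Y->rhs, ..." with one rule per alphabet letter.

  step 0 ⇒ step 1: CAB ⇒ BA·C·BA
    A ↦ C
    B ↦ BA
    C ↦ BA

A->C, B->BA, C->BA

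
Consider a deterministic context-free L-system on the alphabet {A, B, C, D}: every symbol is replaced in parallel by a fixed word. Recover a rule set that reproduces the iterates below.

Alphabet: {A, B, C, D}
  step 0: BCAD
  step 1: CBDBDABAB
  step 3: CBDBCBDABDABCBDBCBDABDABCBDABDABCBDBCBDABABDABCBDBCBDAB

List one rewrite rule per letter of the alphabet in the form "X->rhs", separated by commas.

  step 0 ⇒ step 1: BCAD ⇒ CBD·B·DAB·AB
    A ↦ DAB
    B ↦ CBD
    C ↦ B
    D ↦ AB

A->DAB, B->CBD, C->B, D->AB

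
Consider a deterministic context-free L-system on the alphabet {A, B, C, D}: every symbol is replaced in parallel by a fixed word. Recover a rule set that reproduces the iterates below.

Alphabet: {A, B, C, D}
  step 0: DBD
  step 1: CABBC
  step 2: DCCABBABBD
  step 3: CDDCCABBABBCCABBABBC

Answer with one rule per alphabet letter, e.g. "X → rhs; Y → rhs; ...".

  step 2 ⇒ step 3: DCCABBABBD ⇒ C·D·D·CC·ABB·ABB·CC·ABB·ABB·C
    A ↦ CC
    B ↦ ABB
    C ↦ D
    D ↦ C

A->CC, B->ABB, C->D, D->C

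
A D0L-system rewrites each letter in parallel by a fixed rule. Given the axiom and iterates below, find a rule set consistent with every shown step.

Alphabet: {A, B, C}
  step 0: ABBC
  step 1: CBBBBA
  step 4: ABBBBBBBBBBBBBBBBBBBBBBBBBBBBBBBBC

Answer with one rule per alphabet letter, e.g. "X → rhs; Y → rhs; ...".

A->C, B->BB, C->A

  step 0 ⇒ step 1: ABBC ⇒ C·BB·BB·A
    A ↦ C
    B ↦ BB
    C ↦ A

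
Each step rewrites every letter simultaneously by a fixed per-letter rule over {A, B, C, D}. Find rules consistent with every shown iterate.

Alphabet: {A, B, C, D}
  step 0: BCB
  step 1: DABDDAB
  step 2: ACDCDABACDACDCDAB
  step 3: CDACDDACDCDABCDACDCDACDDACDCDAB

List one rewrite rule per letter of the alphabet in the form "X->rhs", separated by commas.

A->C, B->DAB, C->D, D->ACD

  step 2 ⇒ step 3: ACDCDABACDACDCDAB ⇒ C·D·ACD·D·ACD·C·DAB·C·D·ACD·C·D·ACD·D·ACD·C·DAB
    A ↦ C
    B ↦ DAB
    C ↦ D
    D ↦ ACD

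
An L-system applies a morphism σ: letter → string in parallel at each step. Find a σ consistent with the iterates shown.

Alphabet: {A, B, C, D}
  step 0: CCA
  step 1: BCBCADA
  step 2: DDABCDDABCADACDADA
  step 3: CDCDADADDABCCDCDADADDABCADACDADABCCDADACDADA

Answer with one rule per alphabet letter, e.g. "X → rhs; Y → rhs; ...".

  step 2 ⇒ step 3: DDABCDDABCADACDADA ⇒ CD·CD·ADA·DDA·BC·CD·CD·ADA·DDA·BC·ADA·CD·ADA·BC·CD·ADA·CD·ADA
    A ↦ ADA
    B ↦ DDA
    C ↦ BC
    D ↦ CD

A->ADA, B->DDA, C->BC, D->CD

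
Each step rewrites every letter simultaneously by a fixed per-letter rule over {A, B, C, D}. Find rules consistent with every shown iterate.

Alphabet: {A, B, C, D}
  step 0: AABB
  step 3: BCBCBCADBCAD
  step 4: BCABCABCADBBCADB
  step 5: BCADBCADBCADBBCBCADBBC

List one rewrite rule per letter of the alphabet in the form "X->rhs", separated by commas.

  step 4 ⇒ step 5: BCABCABCADBBCADB ⇒ BC·A·D·BC·A·D·BC·A·D·B·BC·BC·A·D·B·BC
    A ↦ D
    B ↦ BC
    C ↦ A
    D ↦ B

A->D, B->BC, C->A, D->B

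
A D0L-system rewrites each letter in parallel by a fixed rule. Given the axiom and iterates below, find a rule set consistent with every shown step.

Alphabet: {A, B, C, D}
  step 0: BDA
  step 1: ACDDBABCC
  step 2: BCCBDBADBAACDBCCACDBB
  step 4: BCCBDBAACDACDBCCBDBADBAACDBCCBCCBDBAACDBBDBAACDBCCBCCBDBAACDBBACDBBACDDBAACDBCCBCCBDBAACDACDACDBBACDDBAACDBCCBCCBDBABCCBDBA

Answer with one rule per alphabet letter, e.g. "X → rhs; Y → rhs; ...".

A->BCC, B->ACD, C->B, D->DBA

  step 1 ⇒ step 2: ACDDBABCC ⇒ BCC·B·DBA·DBA·ACD·BCC·ACD·B·B
    A ↦ BCC
    B ↦ ACD
    C ↦ B
    D ↦ DBA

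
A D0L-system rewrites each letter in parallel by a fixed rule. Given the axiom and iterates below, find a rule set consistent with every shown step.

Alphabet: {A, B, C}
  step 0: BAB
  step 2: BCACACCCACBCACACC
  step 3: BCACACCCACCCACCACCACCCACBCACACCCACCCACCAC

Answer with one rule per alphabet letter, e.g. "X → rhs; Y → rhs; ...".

A->C, B->BCA, C->CAC

  step 2 ⇒ step 3: BCACACCCACBCACACC ⇒ BCA·CAC·C·CAC·C·CAC·CAC·CAC·C·CAC·BCA·CAC·C·CAC·C·CAC·CAC
    A ↦ C
    B ↦ BCA
    C ↦ CAC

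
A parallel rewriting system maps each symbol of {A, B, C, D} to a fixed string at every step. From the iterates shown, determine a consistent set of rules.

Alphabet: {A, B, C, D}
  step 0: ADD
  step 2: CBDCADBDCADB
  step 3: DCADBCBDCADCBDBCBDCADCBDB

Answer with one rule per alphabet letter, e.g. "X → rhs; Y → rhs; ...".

  step 2 ⇒ step 3: CBDCADBDCADB ⇒ DCA·DB·CB·DCA·D·CB·DB·CB·DCA·D·CB·DB
    A ↦ D
    B ↦ DB
    C ↦ DCA
    D ↦ CB

A->D, B->DB, C->DCA, D->CB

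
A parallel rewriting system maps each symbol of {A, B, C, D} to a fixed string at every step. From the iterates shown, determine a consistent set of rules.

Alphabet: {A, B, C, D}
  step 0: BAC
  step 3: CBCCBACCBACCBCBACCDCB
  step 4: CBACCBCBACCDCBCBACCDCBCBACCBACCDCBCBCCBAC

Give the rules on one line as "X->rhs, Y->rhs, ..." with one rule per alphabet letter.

A->CD, B->AC, C->CB, D->C

  step 3 ⇒ step 4: CBCCBACCBACCBCBACCDCB ⇒ CB·AC·CB·CB·AC·CD·CB·CB·AC·CD·CB·CB·AC·CB·AC·CD·CB·CB·C·CB·AC
    A ↦ CD
    B ↦ AC
    C ↦ CB
    D ↦ C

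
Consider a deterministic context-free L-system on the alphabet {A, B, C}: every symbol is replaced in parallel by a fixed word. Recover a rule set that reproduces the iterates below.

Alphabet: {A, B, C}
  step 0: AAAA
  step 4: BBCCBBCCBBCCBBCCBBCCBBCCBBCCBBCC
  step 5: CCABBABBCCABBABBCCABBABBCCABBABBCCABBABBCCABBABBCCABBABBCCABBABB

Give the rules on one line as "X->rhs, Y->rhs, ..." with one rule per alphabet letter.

  step 4 ⇒ step 5: BBCCBBCCBBCCBBCCBBCCBBCCBBCCBBCC ⇒ C·C·ABB·ABB·C·C·ABB·ABB·C·C·ABB·ABB·C·C·ABB·ABB·C·C·ABB·ABB·C·C·ABB·ABB·C·C·ABB·ABB·C·C·ABB·ABB
    B ↦ C
    C ↦ ABB
    A ↦ BB  (constrained at step 0)

A->BB, B->C, C->ABB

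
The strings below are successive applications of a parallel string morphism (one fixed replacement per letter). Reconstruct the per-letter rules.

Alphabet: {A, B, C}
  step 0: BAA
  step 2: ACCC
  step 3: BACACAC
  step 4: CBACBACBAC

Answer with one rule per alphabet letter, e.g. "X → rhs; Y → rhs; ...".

  step 3 ⇒ step 4: BACACAC ⇒ C·B·AC·B·AC·B·AC
    A ↦ B
    B ↦ C
    C ↦ AC

A->B, B->C, C->AC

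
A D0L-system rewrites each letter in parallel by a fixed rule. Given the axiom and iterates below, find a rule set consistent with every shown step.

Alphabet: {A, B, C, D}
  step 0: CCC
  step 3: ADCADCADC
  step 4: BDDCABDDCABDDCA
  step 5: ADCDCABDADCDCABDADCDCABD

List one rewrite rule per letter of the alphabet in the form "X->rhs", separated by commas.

A->BD, B->A, C->A, D->DC

  step 4 ⇒ step 5: BDDCABDDCABDDCA ⇒ A·DC·DC·A·BD·A·DC·DC·A·BD·A·DC·DC·A·BD
    A ↦ BD
    B ↦ A
    C ↦ A
    D ↦ DC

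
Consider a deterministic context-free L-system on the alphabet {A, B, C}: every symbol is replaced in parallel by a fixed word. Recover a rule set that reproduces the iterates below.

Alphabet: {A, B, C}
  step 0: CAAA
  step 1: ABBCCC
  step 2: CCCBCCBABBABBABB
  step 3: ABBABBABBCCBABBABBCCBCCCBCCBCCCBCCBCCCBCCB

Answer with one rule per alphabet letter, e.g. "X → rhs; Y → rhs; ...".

A->C, B->CCB, C->ABB

  step 2 ⇒ step 3: CCCBCCBABBABBABB ⇒ ABB·ABB·ABB·CCB·ABB·ABB·CCB·C·CCB·CCB·C·CCB·CCB·C·CCB·CCB
    A ↦ C
    B ↦ CCB
    C ↦ ABB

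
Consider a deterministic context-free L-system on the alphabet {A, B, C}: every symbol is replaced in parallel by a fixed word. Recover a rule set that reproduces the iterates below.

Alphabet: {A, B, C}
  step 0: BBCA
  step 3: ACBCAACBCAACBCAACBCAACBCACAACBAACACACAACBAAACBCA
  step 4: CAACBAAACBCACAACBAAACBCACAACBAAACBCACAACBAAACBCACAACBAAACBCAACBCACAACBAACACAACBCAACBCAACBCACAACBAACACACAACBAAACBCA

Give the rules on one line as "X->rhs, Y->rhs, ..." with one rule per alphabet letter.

A->CA, B->AA, C->ACB

  step 3 ⇒ step 4: ACBCAACBCAACBCAACBCAACBCACAACBAACACACAACBAAACBCA ⇒ CA·ACB·AA·ACB·CA·CA·ACB·AA·ACB·CA·CA·ACB·AA·ACB·CA·CA·ACB·AA·ACB·CA·CA·ACB·AA·ACB·CA·ACB·CA·CA·ACB·AA·CA·CA·ACB·CA·ACB·CA·ACB·CA·CA·ACB·AA·CA·CA·CA·ACB·AA·ACB·CA
    A ↦ CA
    B ↦ AA
    C ↦ ACB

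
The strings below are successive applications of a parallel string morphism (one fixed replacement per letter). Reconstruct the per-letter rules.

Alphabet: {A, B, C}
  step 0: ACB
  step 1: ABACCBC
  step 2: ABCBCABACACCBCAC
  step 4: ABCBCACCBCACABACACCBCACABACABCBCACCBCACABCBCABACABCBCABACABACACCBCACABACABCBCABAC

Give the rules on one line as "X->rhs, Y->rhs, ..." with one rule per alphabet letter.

  step 1 ⇒ step 2: ABACCBC ⇒ AB·CBC·AB·AC·AC·CBC·AC
    A ↦ AB
    B ↦ CBC
    C ↦ AC

A->AB, B->CBC, C->AC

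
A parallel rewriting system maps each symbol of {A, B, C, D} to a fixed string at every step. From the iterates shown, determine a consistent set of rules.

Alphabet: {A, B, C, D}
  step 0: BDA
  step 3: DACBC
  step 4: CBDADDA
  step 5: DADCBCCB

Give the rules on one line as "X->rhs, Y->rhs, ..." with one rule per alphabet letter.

A->B, B->D, C->DA, D->C

  step 4 ⇒ step 5: CBDADDA ⇒ DA·D·C·B·C·C·B
    A ↦ B
    B ↦ D
    C ↦ DA
    D ↦ C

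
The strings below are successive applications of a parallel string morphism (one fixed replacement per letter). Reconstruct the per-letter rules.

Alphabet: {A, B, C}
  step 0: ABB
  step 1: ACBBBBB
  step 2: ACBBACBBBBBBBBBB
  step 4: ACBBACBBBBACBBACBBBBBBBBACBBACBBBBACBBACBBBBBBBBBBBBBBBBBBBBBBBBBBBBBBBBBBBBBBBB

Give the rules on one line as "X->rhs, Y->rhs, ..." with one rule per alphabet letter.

  step 1 ⇒ step 2: ACBBBBB ⇒ ACB·BAC·BB·BB·BB·BB·BB
    A ↦ ACB
    B ↦ BB
    C ↦ BAC

A->ACB, B->BB, C->BAC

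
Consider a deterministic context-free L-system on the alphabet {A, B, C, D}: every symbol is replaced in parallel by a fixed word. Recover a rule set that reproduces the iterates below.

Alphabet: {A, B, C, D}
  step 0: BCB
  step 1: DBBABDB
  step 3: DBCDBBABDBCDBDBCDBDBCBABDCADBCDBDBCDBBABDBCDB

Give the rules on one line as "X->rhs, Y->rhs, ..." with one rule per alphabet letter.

  step 0 ⇒ step 1: BCB ⇒ DB·BAB·DB
    B ↦ DB
    C ↦ BAB
    A ↦ DCA  (constrained at step 1)
    D ↦ DBC  (constrained at step 1)

A->DCA, B->DB, C->BAB, D->DBC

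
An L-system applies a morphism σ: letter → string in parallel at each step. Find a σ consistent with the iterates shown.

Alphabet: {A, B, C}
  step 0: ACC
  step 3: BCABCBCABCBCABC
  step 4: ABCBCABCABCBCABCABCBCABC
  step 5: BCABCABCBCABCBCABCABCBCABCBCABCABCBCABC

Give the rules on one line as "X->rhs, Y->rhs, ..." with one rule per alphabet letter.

A->BC, B->A, C->BC

  step 4 ⇒ step 5: ABCBCABCABCBCABCABCBCABC ⇒ BC·A·BC·A·BC·BC·A·BC·BC·A·BC·A·BC·BC·A·BC·BC·A·BC·A·BC·BC·A·BC
    A ↦ BC
    B ↦ A
    C ↦ BC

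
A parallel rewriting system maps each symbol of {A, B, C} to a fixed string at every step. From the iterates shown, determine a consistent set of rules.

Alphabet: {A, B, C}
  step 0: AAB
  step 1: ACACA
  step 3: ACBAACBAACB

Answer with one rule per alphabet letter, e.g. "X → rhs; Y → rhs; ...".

A->AC, B->A, C->B

  step 0 ⇒ step 1: AAB ⇒ AC·AC·A
    A ↦ AC
    B ↦ A
    C ↦ B  (constrained at step 1)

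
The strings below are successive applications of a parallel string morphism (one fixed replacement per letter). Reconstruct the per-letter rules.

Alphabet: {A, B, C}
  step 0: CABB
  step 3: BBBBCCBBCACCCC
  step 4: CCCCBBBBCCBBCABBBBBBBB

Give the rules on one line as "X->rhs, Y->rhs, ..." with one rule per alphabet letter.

  step 3 ⇒ step 4: BBBBCCBBCACCCC ⇒ C·C·C·C·BB·BB·C·C·BB·CA·BB·BB·BB·BB
    A ↦ CA
    B ↦ C
    C ↦ BB

A->CA, B->C, C->BB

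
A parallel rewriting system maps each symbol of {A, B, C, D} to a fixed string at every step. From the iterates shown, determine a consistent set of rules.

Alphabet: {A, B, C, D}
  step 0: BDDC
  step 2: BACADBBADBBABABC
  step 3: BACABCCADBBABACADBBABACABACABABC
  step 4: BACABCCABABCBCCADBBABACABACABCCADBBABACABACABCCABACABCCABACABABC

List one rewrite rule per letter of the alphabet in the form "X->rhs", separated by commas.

A->CA, B->BA, C->BC, D->DB

  step 3 ⇒ step 4: BACABCCADBBABACADBBABACABACABABC ⇒ BA·CA·BC·CA·BA·BC·BC·CA·DB·BA·BA·CA·BA·CA·BC·CA·DB·BA·BA·CA·BA·CA·BC·CA·BA·CA·BC·CA·BA·CA·BA·BC
    A ↦ CA
    B ↦ BA
    C ↦ BC
    D ↦ DB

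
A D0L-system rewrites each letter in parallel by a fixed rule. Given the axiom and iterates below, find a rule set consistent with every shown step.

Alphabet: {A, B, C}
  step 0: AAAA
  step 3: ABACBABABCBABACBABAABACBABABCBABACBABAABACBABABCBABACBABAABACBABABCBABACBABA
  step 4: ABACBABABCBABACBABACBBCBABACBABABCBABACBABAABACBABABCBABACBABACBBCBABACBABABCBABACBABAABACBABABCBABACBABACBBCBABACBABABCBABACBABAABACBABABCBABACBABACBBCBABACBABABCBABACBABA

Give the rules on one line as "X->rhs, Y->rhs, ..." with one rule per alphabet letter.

  step 3 ⇒ step 4: ABACBABABCBABACBABAABACBABABCBABACBABAABACBABABCBABACBABAABACBABABCBABACBABA ⇒ ABA·CB·ABA·B·CB·ABA·CB·ABA·CB·B·CB·ABA·CB·ABA·B·CB·ABA·CB·ABA·ABA·CB·ABA·B·CB·ABA·CB·ABA·CB·B·CB·ABA·CB·ABA·B·CB·ABA·CB·ABA·ABA·CB·ABA·B·CB·ABA·CB·ABA·CB·B·CB·ABA·CB·ABA·B·CB·ABA·CB·ABA·ABA·CB·ABA·B·CB·ABA·CB·ABA·CB·B·CB·ABA·CB·ABA·B·CB·ABA·CB·ABA
    A ↦ ABA
    B ↦ CB
    C ↦ B

A->ABA, B->CB, C->B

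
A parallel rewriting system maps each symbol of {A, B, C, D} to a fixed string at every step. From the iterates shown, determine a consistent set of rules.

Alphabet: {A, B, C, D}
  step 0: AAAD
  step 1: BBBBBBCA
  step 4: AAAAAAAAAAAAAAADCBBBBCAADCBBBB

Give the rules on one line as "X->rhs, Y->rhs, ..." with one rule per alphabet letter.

A->BB, B->A, C->ADC, D->CA

  step 0 ⇒ step 1: AAAD ⇒ BB·BB·BB·CA
    A ↦ BB
    D ↦ CA
    B ↦ A  (constrained at step 1)
    C ↦ ADC  (constrained at step 1)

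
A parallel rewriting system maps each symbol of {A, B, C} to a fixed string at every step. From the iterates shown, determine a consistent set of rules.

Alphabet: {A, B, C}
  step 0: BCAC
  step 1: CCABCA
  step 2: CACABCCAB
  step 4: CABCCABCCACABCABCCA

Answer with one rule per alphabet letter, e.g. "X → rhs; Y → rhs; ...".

  step 1 ⇒ step 2: CCABCA ⇒ CA·CA·B·C·CA·B
    A ↦ B
    B ↦ C
    C ↦ CA

A->B, B->C, C->CA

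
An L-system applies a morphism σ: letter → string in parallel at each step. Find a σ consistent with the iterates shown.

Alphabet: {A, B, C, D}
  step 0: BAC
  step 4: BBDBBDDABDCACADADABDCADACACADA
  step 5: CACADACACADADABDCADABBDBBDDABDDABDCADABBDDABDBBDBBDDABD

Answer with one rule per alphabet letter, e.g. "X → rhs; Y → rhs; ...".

  step 4 ⇒ step 5: BBDBBDDABDCACADADABDCADACACADA ⇒ CA·CA·DA·CA·CA·DA·DA·BD·CA·DA·B·BD·B·BD·DA·BD·DA·BD·CA·DA·B·BD·DA·BD·B·BD·B·BD·DA·BD
    A ↦ BD
    B ↦ CA
    C ↦ B
    D ↦ DA

A->BD, B->CA, C->B, D->DA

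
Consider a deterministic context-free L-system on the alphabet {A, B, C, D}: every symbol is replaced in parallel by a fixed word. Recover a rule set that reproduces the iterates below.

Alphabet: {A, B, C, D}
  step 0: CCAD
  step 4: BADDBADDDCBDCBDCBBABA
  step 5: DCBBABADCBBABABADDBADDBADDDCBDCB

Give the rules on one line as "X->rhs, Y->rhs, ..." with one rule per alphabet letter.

A->CB, B->D, C->D, D->BA

  step 4 ⇒ step 5: BADDBADDDCBDCBDCBBABA ⇒ D·CB·BA·BA·D·CB·BA·BA·BA·D·D·BA·D·D·BA·D·D·D·CB·D·CB
    A ↦ CB
    B ↦ D
    C ↦ D
    D ↦ BA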